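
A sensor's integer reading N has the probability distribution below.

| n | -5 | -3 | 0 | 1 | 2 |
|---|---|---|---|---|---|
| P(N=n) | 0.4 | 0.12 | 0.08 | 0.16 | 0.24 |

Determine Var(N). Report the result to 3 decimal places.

9.242

E[N] = (-5)(0.4) + (-3)(0.12) + (0)(0.08) + (1)(0.16) + (2)(0.24) = -1.72
E[N²] = (-5)²(0.4) + (-3)²(0.12) + (0)²(0.08) + (1)²(0.16) + (2)²(0.24) = 12.2
Var(N) = E[N²] − (E[N])² = 12.2 − (-1.72)² = 9.2416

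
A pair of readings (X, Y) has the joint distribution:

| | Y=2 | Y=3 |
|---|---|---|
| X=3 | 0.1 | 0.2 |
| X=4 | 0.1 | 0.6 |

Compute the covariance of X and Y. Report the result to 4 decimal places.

0.0400

E[X] = 3.7,  E[Y] = 2.8
E[XY] = 10.4
Cov(X,Y) = E[XY] − E[X]E[Y] = 10.4 − (3.7)(2.8) = 0.04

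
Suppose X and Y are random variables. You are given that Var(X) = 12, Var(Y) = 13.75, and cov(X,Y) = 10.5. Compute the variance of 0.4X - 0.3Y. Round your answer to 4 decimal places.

Var(0.4X - 0.3Y) = (0.4)²·Var(X) + (-0.3)²·Var(Y) + 2·(0.4)·(-0.3)·cov(X,Y)
= 0.16·12 + 0.09·13.75 + -0.24·10.5 = 0.6375

0.6375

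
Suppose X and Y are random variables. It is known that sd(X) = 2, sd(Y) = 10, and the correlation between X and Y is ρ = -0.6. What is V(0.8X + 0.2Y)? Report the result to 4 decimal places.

V(X) = (2)² = 4;  V(Y) = (10)² = 100
Cov(X,Y) = ρ·sd(X)·sd(Y) = -0.6·2·10 = -12
V(0.8X + 0.2Y) = (0.8)²·V(X) + (0.2)²·V(Y) + 2·(0.8)·(0.2)·Cov(X,Y)
= 0.64·4 + 0.04·100 + 0.32·-12 = 2.72

2.7200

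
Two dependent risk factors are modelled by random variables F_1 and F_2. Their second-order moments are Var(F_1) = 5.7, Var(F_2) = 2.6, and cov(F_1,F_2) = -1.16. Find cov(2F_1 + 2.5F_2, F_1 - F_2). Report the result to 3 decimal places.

cov(2F_1 + 2.5F_2, F_1 - F_2) = (2)(1)Var(F_1) + (2.5)(-1)Var(F_2) + [(2)(-1) + (2.5)(1)]cov(F_1,F_2)
= 2·5.7 + -2.5·2.6 + 0.5·-1.16 = 4.32

4.320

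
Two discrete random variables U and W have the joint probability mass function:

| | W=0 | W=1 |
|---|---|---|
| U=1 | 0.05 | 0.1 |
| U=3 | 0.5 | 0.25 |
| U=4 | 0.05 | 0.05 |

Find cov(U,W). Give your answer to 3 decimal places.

-0.070

E[U] = 2.8,  E[W] = 0.4
E[UW] = 1.05
cov(U,W) = E[UW] − E[U]E[W] = 1.05 − (2.8)(0.4) = -0.07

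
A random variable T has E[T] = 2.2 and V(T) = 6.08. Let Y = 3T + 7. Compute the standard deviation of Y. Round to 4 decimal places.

V(3T + 7) = (3)²·6.08 = 54.72
SD(Y) = √54.72 ≈ 7.3973

7.3973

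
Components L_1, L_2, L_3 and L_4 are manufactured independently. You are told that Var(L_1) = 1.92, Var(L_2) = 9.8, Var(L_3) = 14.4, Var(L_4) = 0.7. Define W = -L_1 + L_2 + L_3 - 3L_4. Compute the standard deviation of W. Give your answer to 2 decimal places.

5.69

By independence, Var(W) = (-1)²Var(L_1) + (1)²Var(L_2) + (1)²Var(L_3) + (-3)²Var(L_4)
= (-1)²·1.92 + (1)²·9.8 + (1)²·14.4 + (-3)²·0.7 = 32.42
sd(W) = √32.42 ≈ 5.69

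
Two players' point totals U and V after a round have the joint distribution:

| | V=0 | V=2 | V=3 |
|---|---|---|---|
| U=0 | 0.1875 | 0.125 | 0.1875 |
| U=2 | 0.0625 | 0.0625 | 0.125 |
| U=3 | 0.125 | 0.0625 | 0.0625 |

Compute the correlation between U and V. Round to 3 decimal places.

-0.055

E[U] = 1.25,  E[V] = 1.625
E[UV] = 1.9375
cov(U,V) = E[UV] − E[U]E[V] = 1.9375 − (1.25)(1.625) = -0.09375
var(U) = 1.6875,  var(V) = 1.734375
ρ = -0.09375 / √(1.6875·1.734375) ≈ -0.055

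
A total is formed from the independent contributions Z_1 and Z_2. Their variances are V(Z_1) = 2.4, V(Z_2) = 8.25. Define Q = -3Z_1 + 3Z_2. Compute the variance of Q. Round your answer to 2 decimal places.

95.85

By independence, V(Q) = (-3)²V(Z_1) + (3)²V(Z_2)
= (-3)²·2.4 + (3)²·8.25 = 95.85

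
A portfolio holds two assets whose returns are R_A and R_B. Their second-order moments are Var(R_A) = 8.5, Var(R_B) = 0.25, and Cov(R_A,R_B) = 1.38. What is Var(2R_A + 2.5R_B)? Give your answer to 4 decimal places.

49.3625

Var(2R_A + 2.5R_B) = (2)²·Var(R_A) + (2.5)²·Var(R_B) + 2·(2)·(2.5)·Cov(R_A,R_B)
= 4·8.5 + 6.25·0.25 + 10·1.38 = 49.3625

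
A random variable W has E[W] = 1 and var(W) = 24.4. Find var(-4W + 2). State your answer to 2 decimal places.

var(-4W + 2) = (-4)²·var(W) = 16·24.4 = 390.4

390.40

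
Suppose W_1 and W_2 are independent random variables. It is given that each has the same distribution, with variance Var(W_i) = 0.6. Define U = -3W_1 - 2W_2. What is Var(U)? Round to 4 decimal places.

7.8000

By independence, Var(U) = (-3)²Var(W_1) + (-2)²Var(W_2)
= (-3)²·0.6 + (-2)²·0.6 = 7.8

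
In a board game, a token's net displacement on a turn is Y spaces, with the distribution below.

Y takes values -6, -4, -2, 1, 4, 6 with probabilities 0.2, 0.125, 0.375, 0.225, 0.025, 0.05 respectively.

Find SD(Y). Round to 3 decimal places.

E[Y] = (-6)(0.2) + (-4)(0.125) + (-2)(0.375) + (1)(0.225) + (4)(0.025) + (6)(0.05) = -1.825
E[Y²] = (-6)²(0.2) + (-4)²(0.125) + (-2)²(0.375) + (1)²(0.225) + (4)²(0.025) + (6)²(0.05) = 13.125
var(Y) = E[Y²] − (E[Y])² = 13.125 − (-1.825)² = 9.794375
SD(Y) = √9.794375 ≈ 3.130

3.130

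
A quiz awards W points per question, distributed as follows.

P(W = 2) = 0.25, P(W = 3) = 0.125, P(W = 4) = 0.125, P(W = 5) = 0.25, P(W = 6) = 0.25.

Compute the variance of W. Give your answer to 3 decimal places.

E[W] = (2)(0.25) + (3)(0.125) + (4)(0.125) + (5)(0.25) + (6)(0.25) = 4.125
E[W²] = (2)²(0.25) + (3)²(0.125) + (4)²(0.125) + (5)²(0.25) + (6)²(0.25) = 19.375
Var(W) = E[W²] − (E[W])² = 19.375 − (4.125)² = 2.359375

2.359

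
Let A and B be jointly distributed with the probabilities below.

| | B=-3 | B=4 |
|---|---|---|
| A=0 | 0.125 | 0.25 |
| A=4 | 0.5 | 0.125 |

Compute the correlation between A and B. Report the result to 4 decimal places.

E[A] = 2.5,  E[B] = -0.375
E[AB] = -4
Cov(A,B) = E[AB] − E[A]E[B] = -4 − (2.5)(-0.375) = -3.0625
V(A) = 3.75,  V(B) = 11.484375
ρ = -3.0625 / √(3.75·11.484375) ≈ -0.4667

-0.4667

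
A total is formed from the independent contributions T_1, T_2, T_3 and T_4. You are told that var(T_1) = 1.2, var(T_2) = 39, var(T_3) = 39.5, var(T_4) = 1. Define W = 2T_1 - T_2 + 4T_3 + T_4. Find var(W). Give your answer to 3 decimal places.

676.800

By independence, var(W) = (2)²var(T_1) + (-1)²var(T_2) + (4)²var(T_3) + (1)²var(T_4)
= (2)²·1.2 + (-1)²·39 + (4)²·39.5 + (1)²·1 = 676.8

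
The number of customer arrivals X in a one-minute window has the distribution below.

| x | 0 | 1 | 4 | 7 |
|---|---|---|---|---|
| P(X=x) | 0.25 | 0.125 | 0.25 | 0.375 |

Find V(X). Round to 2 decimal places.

8.44

E[X] = (0)(0.25) + (1)(0.125) + (4)(0.25) + (7)(0.375) = 3.75
E[X²] = (0)²(0.25) + (1)²(0.125) + (4)²(0.25) + (7)²(0.375) = 22.5
V(X) = E[X²] − (E[X])² = 22.5 − (3.75)² = 8.4375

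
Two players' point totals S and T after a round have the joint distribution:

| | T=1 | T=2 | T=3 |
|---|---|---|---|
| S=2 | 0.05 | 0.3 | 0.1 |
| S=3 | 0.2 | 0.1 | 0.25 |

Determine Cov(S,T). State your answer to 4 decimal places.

E[S] = 2.55,  E[T] = 2.1
E[ST] = 5.35
Cov(S,T) = E[ST] − E[S]E[T] = 5.35 − (2.55)(2.1) = -0.005

-0.0050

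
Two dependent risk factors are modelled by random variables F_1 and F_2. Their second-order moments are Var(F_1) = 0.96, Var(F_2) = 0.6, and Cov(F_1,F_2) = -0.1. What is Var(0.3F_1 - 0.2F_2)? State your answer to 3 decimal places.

0.122

Var(0.3F_1 - 0.2F_2) = (0.3)²·Var(F_1) + (-0.2)²·Var(F_2) + 2·(0.3)·(-0.2)·Cov(F_1,F_2)
= 0.09·0.96 + 0.04·0.6 + -0.12·-0.1 = 0.1224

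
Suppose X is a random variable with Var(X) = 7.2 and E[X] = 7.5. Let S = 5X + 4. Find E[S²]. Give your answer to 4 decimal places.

1902.2500

E[5X + 4] = 5·7.5 + 4 = 41.5
Var(5X + 4) = (5)²·7.2 = 180
E[S²] = Var(S) + (E[S])² = 180 + (41.5)² = 1902.25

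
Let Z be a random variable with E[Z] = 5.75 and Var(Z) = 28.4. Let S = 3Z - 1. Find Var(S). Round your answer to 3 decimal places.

Var(3Z - 1) = (3)²·Var(Z) = 9·28.4 = 255.6

255.600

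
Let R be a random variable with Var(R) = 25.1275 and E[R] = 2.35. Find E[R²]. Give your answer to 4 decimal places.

E[R²] = Var(R) + (E[R])² = 25.1275 + (2.35)² = 30.65

30.6500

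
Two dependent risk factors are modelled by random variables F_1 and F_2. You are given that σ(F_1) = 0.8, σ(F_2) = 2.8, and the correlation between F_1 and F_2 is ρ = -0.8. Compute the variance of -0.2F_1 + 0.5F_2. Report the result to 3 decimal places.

Var(F_1) = (0.8)² = 0.64;  Var(F_2) = (2.8)² = 7.84
cov(F_1,F_2) = ρ·σ(F_1)·σ(F_2) = -0.8·0.8·2.8 = -1.792
Var(-0.2F_1 + 0.5F_2) = (-0.2)²·Var(F_1) + (0.5)²·Var(F_2) + 2·(-0.2)·(0.5)·cov(F_1,F_2)
= 0.04·0.64 + 0.25·7.84 + -0.2·-1.792 = 2.344

2.344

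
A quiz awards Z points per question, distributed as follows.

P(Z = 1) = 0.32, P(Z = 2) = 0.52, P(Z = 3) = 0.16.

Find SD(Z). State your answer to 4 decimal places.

0.6741

E[Z] = (1)(0.32) + (2)(0.52) + (3)(0.16) = 1.84
E[Z²] = (1)²(0.32) + (2)²(0.52) + (3)²(0.16) = 3.84
Var(Z) = E[Z²] − (E[Z])² = 3.84 − (1.84)² = 0.4544
SD(Z) = √0.4544 ≈ 0.6741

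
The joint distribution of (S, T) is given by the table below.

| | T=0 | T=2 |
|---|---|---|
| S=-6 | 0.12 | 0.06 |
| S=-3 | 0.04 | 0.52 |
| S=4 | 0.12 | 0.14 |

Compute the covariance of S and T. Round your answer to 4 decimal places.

E[S] = -1.72,  E[T] = 1.44
E[ST] = -2.72
Cov(S,T) = E[ST] − E[S]E[T] = -2.72 − (-1.72)(1.44) = -0.2432

-0.2432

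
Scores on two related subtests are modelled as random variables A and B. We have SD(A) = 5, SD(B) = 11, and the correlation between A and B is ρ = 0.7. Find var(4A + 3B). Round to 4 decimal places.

var(A) = (5)² = 25;  var(B) = (11)² = 121
cov(A,B) = ρ·SD(A)·SD(B) = 0.7·5·11 = 38.5
var(4A + 3B) = (4)²·var(A) + (3)²·var(B) + 2·(4)·(3)·cov(A,B)
= 16·25 + 9·121 + 24·38.5 = 2413

2413.0000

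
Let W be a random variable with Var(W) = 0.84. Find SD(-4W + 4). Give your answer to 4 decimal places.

3.6661

Var(-4W + 4) = (-4)²·0.84 = 13.44
SD(-4W + 4) = √13.44 ≈ 3.6661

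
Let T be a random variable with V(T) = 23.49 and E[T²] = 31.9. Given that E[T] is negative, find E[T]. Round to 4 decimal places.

(E[T])² = E[T²] − V(T) = 31.9 − 23.49 = 8.41
E[T] = −√8.41 = -2.9

-2.9000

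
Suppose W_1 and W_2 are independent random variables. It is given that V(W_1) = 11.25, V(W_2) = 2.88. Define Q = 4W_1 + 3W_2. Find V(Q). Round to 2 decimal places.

205.92

By independence, V(Q) = (4)²V(W_1) + (3)²V(W_2)
= (4)²·11.25 + (3)²·2.88 = 205.92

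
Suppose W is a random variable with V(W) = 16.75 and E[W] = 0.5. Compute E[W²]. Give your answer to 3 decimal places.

E[W²] = V(W) + (E[W])² = 16.75 + (0.5)² = 17

17.000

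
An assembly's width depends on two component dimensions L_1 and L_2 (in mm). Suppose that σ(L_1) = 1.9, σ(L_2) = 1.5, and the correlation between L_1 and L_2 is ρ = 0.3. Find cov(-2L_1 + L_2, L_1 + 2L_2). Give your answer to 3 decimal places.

-5.285

var(L_1) = (1.9)² = 3.61;  var(L_2) = (1.5)² = 2.25
cov(L_1,L_2) = ρ·σ(L_1)·σ(L_2) = 0.3·1.9·1.5 = 0.855
cov(-2L_1 + L_2, L_1 + 2L_2) = (-2)(1)var(L_1) + (1)(2)var(L_2) + [(-2)(2) + (1)(1)]cov(L_1,L_2)
= -2·3.61 + 2·2.25 + -3·0.855 = -5.285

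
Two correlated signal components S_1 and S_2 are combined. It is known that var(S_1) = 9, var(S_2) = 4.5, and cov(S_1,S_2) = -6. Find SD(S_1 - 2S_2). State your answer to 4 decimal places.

var(S_1 - 2S_2) = (1)²·var(S_1) + (-2)²·var(S_2) + 2·(1)·(-2)·cov(S_1,S_2)
= 1·9 + 4·4.5 + -4·-6 = 51
SD(S_1 - 2S_2) = √51 ≈ 7.1414

7.1414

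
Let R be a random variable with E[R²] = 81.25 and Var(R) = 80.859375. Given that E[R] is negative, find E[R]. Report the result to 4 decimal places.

-0.6250

(E[R])² = E[R²] − Var(R) = 81.25 − 80.859375 = 0.390625
E[R] = −√0.390625 = -0.625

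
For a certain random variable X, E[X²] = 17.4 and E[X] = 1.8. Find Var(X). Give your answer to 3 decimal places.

Var(X) = 17.4 − (1.8)² = 14.16

14.160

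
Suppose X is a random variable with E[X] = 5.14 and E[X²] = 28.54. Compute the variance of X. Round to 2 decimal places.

var(X) = 28.54 − (5.14)² = 2.1204

2.12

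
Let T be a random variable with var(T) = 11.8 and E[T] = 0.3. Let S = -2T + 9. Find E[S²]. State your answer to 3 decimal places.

117.760

E[-2T + 9] = -2·0.3 + 9 = 8.4
var(-2T + 9) = (-2)²·11.8 = 47.2
E[S²] = var(S) + (E[S])² = 47.2 + (8.4)² = 117.76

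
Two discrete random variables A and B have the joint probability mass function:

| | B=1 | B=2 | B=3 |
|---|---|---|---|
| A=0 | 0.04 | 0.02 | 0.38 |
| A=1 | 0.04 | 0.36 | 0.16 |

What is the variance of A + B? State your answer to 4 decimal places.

0.3796

E[A] = 0.56,  E[B] = 2.46,  E[AB] = 1.24
Var(A) = 0.56 − (0.56)² = 0.2464;  Var(B) = 6.46 − (2.46)² = 0.4084
Cov(A,B) = 1.24 − (0.56)(2.46) = -0.1376
Var(A + B) = (1)²·0.2464 + (1)²·0.4084 + 2·(1)·(1)·-0.1376 = 0.3796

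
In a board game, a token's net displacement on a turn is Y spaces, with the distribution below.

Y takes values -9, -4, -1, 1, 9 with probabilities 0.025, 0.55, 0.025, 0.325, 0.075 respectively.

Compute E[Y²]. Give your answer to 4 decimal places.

E[Y²] = (-9)²(0.025) + (-4)²(0.55) + (-1)²(0.025) + (1)²(0.325) + (9)²(0.075) = 17.25

17.2500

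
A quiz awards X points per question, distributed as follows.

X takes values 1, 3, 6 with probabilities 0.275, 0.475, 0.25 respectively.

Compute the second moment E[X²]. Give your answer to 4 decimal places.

13.5500

E[X²] = (1)²(0.275) + (3)²(0.475) + (6)²(0.25) = 13.55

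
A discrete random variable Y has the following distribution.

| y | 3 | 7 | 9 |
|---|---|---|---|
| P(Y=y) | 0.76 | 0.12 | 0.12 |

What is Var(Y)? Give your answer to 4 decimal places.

E[Y] = (3)(0.76) + (7)(0.12) + (9)(0.12) = 4.2
E[Y²] = (3)²(0.76) + (7)²(0.12) + (9)²(0.12) = 22.44
Var(Y) = E[Y²] − (E[Y])² = 22.44 − (4.2)² = 4.8

4.8000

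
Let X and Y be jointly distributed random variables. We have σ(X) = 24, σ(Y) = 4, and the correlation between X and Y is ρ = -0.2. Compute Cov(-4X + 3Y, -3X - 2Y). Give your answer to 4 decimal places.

6835.2000

Var(X) = (24)² = 576;  Var(Y) = (4)² = 16
Cov(X,Y) = ρ·σ(X)·σ(Y) = -0.2·24·4 = -19.2
Cov(-4X + 3Y, -3X - 2Y) = (-4)(-3)Var(X) + (3)(-2)Var(Y) + [(-4)(-2) + (3)(-3)]Cov(X,Y)
= 12·576 + -6·16 + -1·-19.2 = 6835.2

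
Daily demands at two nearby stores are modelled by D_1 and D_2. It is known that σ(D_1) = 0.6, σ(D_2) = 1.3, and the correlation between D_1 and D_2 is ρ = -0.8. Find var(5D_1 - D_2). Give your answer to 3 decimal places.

var(D_1) = (0.6)² = 0.36;  var(D_2) = (1.3)² = 1.69
Cov(D_1,D_2) = ρ·σ(D_1)·σ(D_2) = -0.8·0.6·1.3 = -0.624
var(5D_1 - D_2) = (5)²·var(D_1) + (-1)²·var(D_2) + 2·(5)·(-1)·Cov(D_1,D_2)
= 25·0.36 + 1·1.69 + -10·-0.624 = 16.93

16.930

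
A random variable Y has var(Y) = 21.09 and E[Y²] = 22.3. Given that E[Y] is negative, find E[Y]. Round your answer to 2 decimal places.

(E[Y])² = E[Y²] − var(Y) = 22.3 − 21.09 = 1.21
E[Y] = −√1.21 = -1.1

-1.10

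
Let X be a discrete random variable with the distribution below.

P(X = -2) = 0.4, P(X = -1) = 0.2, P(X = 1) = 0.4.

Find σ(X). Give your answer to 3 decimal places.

E[X] = (-2)(0.4) + (-1)(0.2) + (1)(0.4) = -0.6
E[X²] = (-2)²(0.4) + (-1)²(0.2) + (1)²(0.4) = 2.2
Var(X) = E[X²] − (E[X])² = 2.2 − (-0.6)² = 1.84
σ(X) = √1.84 ≈ 1.356

1.356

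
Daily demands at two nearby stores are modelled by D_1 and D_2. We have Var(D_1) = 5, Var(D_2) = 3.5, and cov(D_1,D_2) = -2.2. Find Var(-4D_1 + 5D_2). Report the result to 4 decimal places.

255.5000

Var(-4D_1 + 5D_2) = (-4)²·Var(D_1) + (5)²·Var(D_2) + 2·(-4)·(5)·cov(D_1,D_2)
= 16·5 + 25·3.5 + -40·-2.2 = 255.5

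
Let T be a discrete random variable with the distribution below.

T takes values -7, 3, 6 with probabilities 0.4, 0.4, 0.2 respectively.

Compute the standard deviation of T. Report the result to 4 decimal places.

5.4991

E[T] = (-7)(0.4) + (3)(0.4) + (6)(0.2) = -0.4
E[T²] = (-7)²(0.4) + (3)²(0.4) + (6)²(0.2) = 30.4
V(T) = E[T²] − (E[T])² = 30.4 − (-0.4)² = 30.24
σ(T) = √30.24 ≈ 5.4991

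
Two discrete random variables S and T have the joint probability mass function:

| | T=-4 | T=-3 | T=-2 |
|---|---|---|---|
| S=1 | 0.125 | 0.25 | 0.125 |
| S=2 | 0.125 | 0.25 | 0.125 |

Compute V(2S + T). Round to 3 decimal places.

E[S] = 1.5,  E[T] = -3,  E[ST] = -4.5
V(S) = 2.5 − (1.5)² = 0.25;  V(T) = 9.5 − (-3)² = 0.5
Cov(S,T) = -4.5 − (1.5)(-3) = 0
V(2S + T) = (2)²·0.25 + (1)²·0.5 + 2·(2)·(1)·0 = 1.5

1.500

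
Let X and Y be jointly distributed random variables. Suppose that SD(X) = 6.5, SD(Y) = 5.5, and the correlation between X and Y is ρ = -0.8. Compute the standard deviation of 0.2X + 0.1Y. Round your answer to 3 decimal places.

Var(X) = (6.5)² = 42.25;  Var(Y) = (5.5)² = 30.25
cov(X,Y) = ρ·SD(X)·SD(Y) = -0.8·6.5·5.5 = -28.6
Var(0.2X + 0.1Y) = (0.2)²·Var(X) + (0.1)²·Var(Y) + 2·(0.2)·(0.1)·cov(X,Y)
= 0.04·42.25 + 0.01·30.25 + 0.04·-28.6 = 0.8485
SD(0.2X + 0.1Y) = √0.8485 ≈ 0.921

0.921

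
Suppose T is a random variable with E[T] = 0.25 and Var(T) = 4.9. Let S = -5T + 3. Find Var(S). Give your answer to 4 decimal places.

122.5000

Var(-5T + 3) = (-5)²·Var(T) = 25·4.9 = 122.5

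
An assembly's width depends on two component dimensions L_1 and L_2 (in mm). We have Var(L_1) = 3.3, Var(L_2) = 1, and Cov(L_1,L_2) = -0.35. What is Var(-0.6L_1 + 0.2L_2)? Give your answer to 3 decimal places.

1.312

Var(-0.6L_1 + 0.2L_2) = (-0.6)²·Var(L_1) + (0.2)²·Var(L_2) + 2·(-0.6)·(0.2)·Cov(L_1,L_2)
= 0.36·3.3 + 0.04·1 + -0.24·-0.35 = 1.312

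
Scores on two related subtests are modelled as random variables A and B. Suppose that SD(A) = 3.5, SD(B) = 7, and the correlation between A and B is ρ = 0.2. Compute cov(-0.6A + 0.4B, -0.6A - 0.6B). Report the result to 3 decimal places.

V(A) = (3.5)² = 12.25;  V(B) = (7)² = 49
cov(A,B) = ρ·SD(A)·SD(B) = 0.2·3.5·7 = 4.9
cov(-0.6A + 0.4B, -0.6A - 0.6B) = (-0.6)(-0.6)V(A) + (0.4)(-0.6)V(B) + [(-0.6)(-0.6) + (0.4)(-0.6)]cov(A,B)
= 0.36·12.25 + -0.24·49 + 0.12·4.9 = -6.762

-6.762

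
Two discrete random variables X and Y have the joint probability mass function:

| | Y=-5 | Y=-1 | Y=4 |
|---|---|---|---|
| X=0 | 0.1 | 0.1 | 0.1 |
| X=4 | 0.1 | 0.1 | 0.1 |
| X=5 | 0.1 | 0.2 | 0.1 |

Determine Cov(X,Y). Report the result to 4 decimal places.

-0.0600

E[X] = 3.2,  E[Y] = -0.7
E[XY] = -2.3
Cov(X,Y) = E[XY] − E[X]E[Y] = -2.3 − (3.2)(-0.7) = -0.06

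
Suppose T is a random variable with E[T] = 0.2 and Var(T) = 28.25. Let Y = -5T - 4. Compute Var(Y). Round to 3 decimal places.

Var(-5T - 4) = (-5)²·Var(T) = 25·28.25 = 706.25

706.250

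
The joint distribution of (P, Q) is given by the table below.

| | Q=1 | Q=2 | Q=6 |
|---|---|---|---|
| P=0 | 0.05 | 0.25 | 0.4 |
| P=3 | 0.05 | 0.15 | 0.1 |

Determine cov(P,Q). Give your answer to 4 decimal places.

-0.6600

E[P] = 0.9,  E[Q] = 3.9
E[PQ] = 2.85
cov(P,Q) = E[PQ] − E[P]E[Q] = 2.85 − (0.9)(3.9) = -0.66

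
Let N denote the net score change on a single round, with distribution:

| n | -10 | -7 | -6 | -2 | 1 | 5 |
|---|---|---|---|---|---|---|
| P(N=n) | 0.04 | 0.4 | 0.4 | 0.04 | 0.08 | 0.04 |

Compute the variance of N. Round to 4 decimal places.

10.0800

E[N] = (-10)(0.04) + (-7)(0.4) + (-6)(0.4) + (-2)(0.04) + (1)(0.08) + (5)(0.04) = -5.4
E[N²] = (-10)²(0.04) + (-7)²(0.4) + (-6)²(0.4) + (-2)²(0.04) + (1)²(0.08) + (5)²(0.04) = 39.24
V(N) = E[N²] − (E[N])² = 39.24 − (-5.4)² = 10.08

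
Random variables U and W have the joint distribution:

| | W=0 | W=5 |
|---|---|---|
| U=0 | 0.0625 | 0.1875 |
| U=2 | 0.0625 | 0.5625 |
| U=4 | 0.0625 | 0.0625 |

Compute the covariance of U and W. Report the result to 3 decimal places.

E[U] = 1.75,  E[W] = 4.0625
E[UW] = 6.875
Cov(U,W) = E[UW] − E[U]E[W] = 6.875 − (1.75)(4.0625) = -0.234375

-0.234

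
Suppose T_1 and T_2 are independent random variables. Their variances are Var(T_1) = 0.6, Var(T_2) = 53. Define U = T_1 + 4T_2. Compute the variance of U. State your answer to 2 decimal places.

By independence, Var(U) = (1)²Var(T_1) + (4)²Var(T_2)
= (1)²·0.6 + (4)²·53 = 848.6

848.60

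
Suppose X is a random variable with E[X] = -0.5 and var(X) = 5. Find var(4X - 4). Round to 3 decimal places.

var(4X - 4) = (4)²·var(X) = 16·5 = 80

80.000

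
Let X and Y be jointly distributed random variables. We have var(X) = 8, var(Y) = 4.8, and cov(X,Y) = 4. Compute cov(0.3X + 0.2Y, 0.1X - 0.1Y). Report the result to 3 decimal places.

cov(0.3X + 0.2Y, 0.1X - 0.1Y) = (0.3)(0.1)var(X) + (0.2)(-0.1)var(Y) + [(0.3)(-0.1) + (0.2)(0.1)]cov(X,Y)
= 0.03·8 + -0.02·4.8 + -0.01·4 = 0.104

0.104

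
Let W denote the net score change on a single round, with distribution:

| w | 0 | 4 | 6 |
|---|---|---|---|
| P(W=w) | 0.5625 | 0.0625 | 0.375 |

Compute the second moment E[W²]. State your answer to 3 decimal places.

14.500

E[W²] = (0)²(0.5625) + (4)²(0.0625) + (6)²(0.375) = 14.5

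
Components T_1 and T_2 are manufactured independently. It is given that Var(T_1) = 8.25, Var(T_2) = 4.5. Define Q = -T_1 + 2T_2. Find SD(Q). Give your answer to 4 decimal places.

By independence, Var(Q) = (-1)²Var(T_1) + (2)²Var(T_2)
= (-1)²·8.25 + (2)²·4.5 = 26.25
SD(Q) = √26.25 ≈ 5.1235

5.1235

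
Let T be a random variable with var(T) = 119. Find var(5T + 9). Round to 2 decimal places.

2975.00

var(5T + 9) = (5)²·var(T) = 25·119 = 2975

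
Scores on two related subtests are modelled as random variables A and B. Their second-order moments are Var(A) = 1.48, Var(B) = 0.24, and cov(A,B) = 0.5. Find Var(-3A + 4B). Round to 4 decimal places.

Var(-3A + 4B) = (-3)²·Var(A) + (4)²·Var(B) + 2·(-3)·(4)·cov(A,B)
= 9·1.48 + 16·0.24 + -24·0.5 = 5.16

5.1600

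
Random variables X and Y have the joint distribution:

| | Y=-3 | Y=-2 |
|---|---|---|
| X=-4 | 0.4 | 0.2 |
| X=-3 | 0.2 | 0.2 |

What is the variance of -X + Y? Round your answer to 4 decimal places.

0.4000

E[X] = -3.6,  E[Y] = -2.6,  E[XY] = 9.4
var(X) = 13.2 − (-3.6)² = 0.24;  var(Y) = 7 − (-2.6)² = 0.24
Cov(X,Y) = 9.4 − (-3.6)(-2.6) = 0.04
var(-X + Y) = (-1)²·0.24 + (1)²·0.24 + 2·(-1)·(1)·0.04 = 0.4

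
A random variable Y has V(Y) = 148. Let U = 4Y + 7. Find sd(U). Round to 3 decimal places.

48.662

V(4Y + 7) = (4)²·148 = 2368
sd(U) = √2368 ≈ 48.662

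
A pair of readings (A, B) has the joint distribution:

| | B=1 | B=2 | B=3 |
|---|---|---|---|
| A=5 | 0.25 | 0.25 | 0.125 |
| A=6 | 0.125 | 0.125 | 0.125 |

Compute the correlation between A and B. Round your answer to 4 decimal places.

0.1240

E[A] = 5.375,  E[B] = 1.875
E[AB] = 10.125
Cov(A,B) = E[AB] − E[A]E[B] = 10.125 − (5.375)(1.875) = 0.046875
Var(A) = 0.234375,  Var(B) = 0.609375
ρ = 0.046875 / √(0.234375·0.609375) ≈ 0.1240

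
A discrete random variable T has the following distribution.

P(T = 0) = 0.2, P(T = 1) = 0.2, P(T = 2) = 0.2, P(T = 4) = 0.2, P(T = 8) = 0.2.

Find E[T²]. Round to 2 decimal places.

17.00

E[T²] = (0)²(0.2) + (1)²(0.2) + (2)²(0.2) + (4)²(0.2) + (8)²(0.2) = 17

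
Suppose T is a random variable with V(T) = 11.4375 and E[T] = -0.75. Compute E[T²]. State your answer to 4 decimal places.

E[T²] = V(T) + (E[T])² = 11.4375 + (-0.75)² = 12

12.0000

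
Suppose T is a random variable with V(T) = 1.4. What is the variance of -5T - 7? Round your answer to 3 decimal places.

V(-5T - 7) = (-5)²·V(T) = 25·1.4 = 35

35.000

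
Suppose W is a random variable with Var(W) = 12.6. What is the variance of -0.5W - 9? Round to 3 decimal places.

Var(-0.5W - 9) = (-0.5)²·Var(W) = 0.25·12.6 = 3.15

3.150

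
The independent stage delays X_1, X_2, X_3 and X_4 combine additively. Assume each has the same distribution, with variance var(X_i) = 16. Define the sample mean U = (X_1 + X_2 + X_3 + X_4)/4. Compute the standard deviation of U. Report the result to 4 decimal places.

2.0000

By independence, var(U) = (0.25)²var(X_1) + (0.25)²var(X_2) + (0.25)²var(X_3) + (0.25)²var(X_4)
= (0.25)²·16 + (0.25)²·16 + (0.25)²·16 + (0.25)²·16 = 4
SD(U) = √4 ≈ 2.0000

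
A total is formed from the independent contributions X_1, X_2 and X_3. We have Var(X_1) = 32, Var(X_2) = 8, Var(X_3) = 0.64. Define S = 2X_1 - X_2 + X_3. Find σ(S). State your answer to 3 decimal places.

By independence, Var(S) = (2)²Var(X_1) + (-1)²Var(X_2) + (1)²Var(X_3)
= (2)²·32 + (-1)²·8 + (1)²·0.64 = 136.64
σ(S) = √136.64 ≈ 11.689

11.689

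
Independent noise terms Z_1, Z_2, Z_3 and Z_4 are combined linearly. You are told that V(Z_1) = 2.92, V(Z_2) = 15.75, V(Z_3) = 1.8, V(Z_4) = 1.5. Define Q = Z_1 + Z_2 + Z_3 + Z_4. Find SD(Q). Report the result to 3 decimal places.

By independence, V(Q) = (1)²V(Z_1) + (1)²V(Z_2) + (1)²V(Z_3) + (1)²V(Z_4)
= (1)²·2.92 + (1)²·15.75 + (1)²·1.8 + (1)²·1.5 = 21.97
SD(Q) = √21.97 ≈ 4.687

4.687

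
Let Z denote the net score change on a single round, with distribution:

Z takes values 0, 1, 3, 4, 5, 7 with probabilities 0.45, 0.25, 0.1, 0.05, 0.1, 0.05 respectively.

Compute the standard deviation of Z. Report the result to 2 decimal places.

2.08

E[Z] = (0)(0.45) + (1)(0.25) + (3)(0.1) + (4)(0.05) + (5)(0.1) + (7)(0.05) = 1.6
E[Z²] = (0)²(0.45) + (1)²(0.25) + (3)²(0.1) + (4)²(0.05) + (5)²(0.1) + (7)²(0.05) = 6.9
var(Z) = E[Z²] − (E[Z])² = 6.9 − (1.6)² = 4.34
SD(Z) = √4.34 ≈ 2.08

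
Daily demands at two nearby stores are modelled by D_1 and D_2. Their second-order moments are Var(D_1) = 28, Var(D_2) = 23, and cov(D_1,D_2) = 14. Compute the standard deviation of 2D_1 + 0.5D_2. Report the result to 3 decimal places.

Var(2D_1 + 0.5D_2) = (2)²·Var(D_1) + (0.5)²·Var(D_2) + 2·(2)·(0.5)·cov(D_1,D_2)
= 4·28 + 0.25·23 + 2·14 = 145.75
σ(2D_1 + 0.5D_2) = √145.75 ≈ 12.073

12.073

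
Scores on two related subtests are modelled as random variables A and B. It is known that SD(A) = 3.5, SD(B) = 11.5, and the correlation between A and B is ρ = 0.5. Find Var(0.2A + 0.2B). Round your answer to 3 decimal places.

7.390

Var(A) = (3.5)² = 12.25;  Var(B) = (11.5)² = 132.25
Cov(A,B) = ρ·SD(A)·SD(B) = 0.5·3.5·11.5 = 20.125
Var(0.2A + 0.2B) = (0.2)²·Var(A) + (0.2)²·Var(B) + 2·(0.2)·(0.2)·Cov(A,B)
= 0.04·12.25 + 0.04·132.25 + 0.08·20.125 = 7.39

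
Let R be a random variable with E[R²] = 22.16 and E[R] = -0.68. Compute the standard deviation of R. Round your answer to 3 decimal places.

4.658

var(R) = 22.16 − (-0.68)² = 21.6976
SD(R) = √21.6976 ≈ 4.658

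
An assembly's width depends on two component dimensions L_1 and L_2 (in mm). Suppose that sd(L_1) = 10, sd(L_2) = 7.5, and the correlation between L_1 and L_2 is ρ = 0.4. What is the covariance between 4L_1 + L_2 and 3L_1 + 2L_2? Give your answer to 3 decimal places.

1642.500

Var(L_1) = (10)² = 100;  Var(L_2) = (7.5)² = 56.25
Cov(L_1,L_2) = ρ·sd(L_1)·sd(L_2) = 0.4·10·7.5 = 30
Cov(4L_1 + L_2, 3L_1 + 2L_2) = (4)(3)Var(L_1) + (1)(2)Var(L_2) + [(4)(2) + (1)(3)]Cov(L_1,L_2)
= 12·100 + 2·56.25 + 11·30 = 1642.5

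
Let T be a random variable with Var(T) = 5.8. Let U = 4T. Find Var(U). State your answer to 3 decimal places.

92.800

Var(4T) = (4)²·Var(T) = 16·5.8 = 92.8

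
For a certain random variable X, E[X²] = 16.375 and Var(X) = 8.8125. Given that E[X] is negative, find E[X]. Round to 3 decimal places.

-2.750

(E[X])² = E[X²] − Var(X) = 16.375 − 8.8125 = 7.5625
E[X] = −√7.5625 = -2.75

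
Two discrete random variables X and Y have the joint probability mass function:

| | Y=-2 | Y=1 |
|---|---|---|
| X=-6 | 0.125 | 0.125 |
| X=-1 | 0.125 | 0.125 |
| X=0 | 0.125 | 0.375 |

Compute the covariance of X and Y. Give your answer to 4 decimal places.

E[X] = -1.75,  E[Y] = -0.125
E[XY] = 0.875
Cov(X,Y) = E[XY] − E[X]E[Y] = 0.875 − (-1.75)(-0.125) = 0.65625

0.6563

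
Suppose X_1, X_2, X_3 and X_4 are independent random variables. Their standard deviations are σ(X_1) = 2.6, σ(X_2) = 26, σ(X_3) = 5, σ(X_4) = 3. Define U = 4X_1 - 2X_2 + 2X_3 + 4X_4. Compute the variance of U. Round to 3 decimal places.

var(X_1) = 6.76, var(X_2) = 676, var(X_3) = 25, var(X_4) = 9
By independence, var(U) = (4)²var(X_1) + (-2)²var(X_2) + (2)²var(X_3) + (4)²var(X_4)
= (4)²·6.76 + (-2)²·676 + (2)²·25 + (4)²·9 = 3056.16

3056.160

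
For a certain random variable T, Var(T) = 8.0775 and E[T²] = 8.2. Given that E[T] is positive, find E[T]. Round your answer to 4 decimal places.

0.3500

(E[T])² = E[T²] − Var(T) = 8.2 − 8.0775 = 0.1225
E[T] = √0.1225 = 0.35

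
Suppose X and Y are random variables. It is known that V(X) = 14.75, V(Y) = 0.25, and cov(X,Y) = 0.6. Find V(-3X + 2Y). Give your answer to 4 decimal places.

V(-3X + 2Y) = (-3)²·V(X) + (2)²·V(Y) + 2·(-3)·(2)·cov(X,Y)
= 9·14.75 + 4·0.25 + -12·0.6 = 126.55

126.5500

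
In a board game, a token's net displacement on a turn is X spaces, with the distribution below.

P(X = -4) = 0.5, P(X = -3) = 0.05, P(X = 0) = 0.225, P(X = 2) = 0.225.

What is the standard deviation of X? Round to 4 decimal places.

2.5417

E[X] = (-4)(0.5) + (-3)(0.05) + (0)(0.225) + (2)(0.225) = -1.7
E[X²] = (-4)²(0.5) + (-3)²(0.05) + (0)²(0.225) + (2)²(0.225) = 9.35
Var(X) = E[X²] − (E[X])² = 9.35 − (-1.7)² = 6.46
sd(X) = √6.46 ≈ 2.5417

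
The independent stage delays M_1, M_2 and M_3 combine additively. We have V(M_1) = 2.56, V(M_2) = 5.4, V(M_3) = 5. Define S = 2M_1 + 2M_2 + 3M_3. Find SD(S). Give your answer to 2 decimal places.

By independence, V(S) = (2)²V(M_1) + (2)²V(M_2) + (3)²V(M_3)
= (2)²·2.56 + (2)²·5.4 + (3)²·5 = 76.84
SD(S) = √76.84 ≈ 8.77

8.77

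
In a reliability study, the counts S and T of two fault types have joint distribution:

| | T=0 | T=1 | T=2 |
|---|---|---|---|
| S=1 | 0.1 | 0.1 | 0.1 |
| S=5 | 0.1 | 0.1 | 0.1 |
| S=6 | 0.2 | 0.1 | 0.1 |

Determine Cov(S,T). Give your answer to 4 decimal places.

E[S] = 4.2,  E[T] = 0.9
E[ST] = 3.6
Cov(S,T) = E[ST] − E[S]E[T] = 3.6 − (4.2)(0.9) = -0.18

-0.1800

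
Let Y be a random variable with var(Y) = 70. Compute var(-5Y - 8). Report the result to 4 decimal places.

1750.0000

var(-5Y - 8) = (-5)²·var(Y) = 25·70 = 1750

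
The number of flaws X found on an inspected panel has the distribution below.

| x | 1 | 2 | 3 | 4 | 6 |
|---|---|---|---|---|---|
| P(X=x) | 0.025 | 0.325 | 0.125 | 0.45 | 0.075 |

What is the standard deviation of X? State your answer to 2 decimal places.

1.21

E[X] = (1)(0.025) + (2)(0.325) + (3)(0.125) + (4)(0.45) + (6)(0.075) = 3.3
E[X²] = (1)²(0.025) + (2)²(0.325) + (3)²(0.125) + (4)²(0.45) + (6)²(0.075) = 12.35
V(X) = E[X²] − (E[X])² = 12.35 − (3.3)² = 1.46
SD(X) = √1.46 ≈ 1.21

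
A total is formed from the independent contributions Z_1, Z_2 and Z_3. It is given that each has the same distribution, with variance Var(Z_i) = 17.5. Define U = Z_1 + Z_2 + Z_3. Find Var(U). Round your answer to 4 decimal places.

By independence, Var(U) = (1)²Var(Z_1) + (1)²Var(Z_2) + (1)²Var(Z_3)
= (1)²·17.5 + (1)²·17.5 + (1)²·17.5 = 52.5

52.5000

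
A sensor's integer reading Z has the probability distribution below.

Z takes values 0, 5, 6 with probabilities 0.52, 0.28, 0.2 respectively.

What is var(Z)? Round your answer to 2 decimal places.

E[Z] = (0)(0.52) + (5)(0.28) + (6)(0.2) = 2.6
E[Z²] = (0)²(0.52) + (5)²(0.28) + (6)²(0.2) = 14.2
var(Z) = E[Z²] − (E[Z])² = 14.2 − (2.6)² = 7.44

7.44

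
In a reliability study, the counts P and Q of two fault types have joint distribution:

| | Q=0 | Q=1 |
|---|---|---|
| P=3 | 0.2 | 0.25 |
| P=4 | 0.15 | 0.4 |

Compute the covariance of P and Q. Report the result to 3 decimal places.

E[P] = 3.55,  E[Q] = 0.65
E[PQ] = 2.35
Cov(P,Q) = E[PQ] − E[P]E[Q] = 2.35 − (3.55)(0.65) = 0.0425

0.043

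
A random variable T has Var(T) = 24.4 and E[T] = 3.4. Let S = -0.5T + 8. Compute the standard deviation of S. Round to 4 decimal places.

2.4698

Var(-0.5T + 8) = (-0.5)²·24.4 = 6.1
sd(S) = √6.1 ≈ 2.4698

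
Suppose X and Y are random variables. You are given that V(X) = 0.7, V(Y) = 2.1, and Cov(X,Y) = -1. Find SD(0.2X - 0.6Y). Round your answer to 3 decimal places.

V(0.2X - 0.6Y) = (0.2)²·V(X) + (-0.6)²·V(Y) + 2·(0.2)·(-0.6)·Cov(X,Y)
= 0.04·0.7 + 0.36·2.1 + -0.24·-1 = 1.024
SD(0.2X - 0.6Y) = √1.024 ≈ 1.012

1.012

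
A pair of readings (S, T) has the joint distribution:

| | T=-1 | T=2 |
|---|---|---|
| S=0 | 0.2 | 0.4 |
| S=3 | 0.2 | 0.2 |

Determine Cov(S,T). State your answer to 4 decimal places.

E[S] = 1.2,  E[T] = 0.8
E[ST] = 0.6
Cov(S,T) = E[ST] − E[S]E[T] = 0.6 − (1.2)(0.8) = -0.36

-0.3600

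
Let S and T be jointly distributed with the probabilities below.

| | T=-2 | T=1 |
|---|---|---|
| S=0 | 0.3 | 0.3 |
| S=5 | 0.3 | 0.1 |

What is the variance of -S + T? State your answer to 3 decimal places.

9.960

E[S] = 2,  E[T] = -0.8,  E[ST] = -2.5
Var(S) = 10 − (2)² = 6;  Var(T) = 2.8 − (-0.8)² = 2.16
Cov(S,T) = -2.5 − (2)(-0.8) = -0.9
Var(-S + T) = (-1)²·6 + (1)²·2.16 + 2·(-1)·(1)·-0.9 = 9.96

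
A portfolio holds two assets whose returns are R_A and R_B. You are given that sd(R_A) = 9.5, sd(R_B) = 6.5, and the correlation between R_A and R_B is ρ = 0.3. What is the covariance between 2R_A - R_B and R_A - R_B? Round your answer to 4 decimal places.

V(R_A) = (9.5)² = 90.25;  V(R_B) = (6.5)² = 42.25
Cov(R_A,R_B) = ρ·sd(R_A)·sd(R_B) = 0.3·9.5·6.5 = 18.525
Cov(2R_A - R_B, R_A - R_B) = (2)(1)V(R_A) + (-1)(-1)V(R_B) + [(2)(-1) + (-1)(1)]Cov(R_A,R_B)
= 2·90.25 + 1·42.25 + -3·18.525 = 167.175

167.1750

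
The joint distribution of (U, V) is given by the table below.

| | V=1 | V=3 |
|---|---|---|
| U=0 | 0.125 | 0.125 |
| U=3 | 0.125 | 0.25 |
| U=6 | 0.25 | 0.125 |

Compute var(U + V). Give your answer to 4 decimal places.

5.7344

E[U] = 3.375,  E[V] = 2,  E[UV] = 6.375
var(U) = 16.875 − (3.375)² = 5.484375;  var(V) = 5 − (2)² = 1
Cov(U,V) = 6.375 − (3.375)(2) = -0.375
var(U + V) = (1)²·5.484375 + (1)²·1 + 2·(1)·(1)·-0.375 = 5.734375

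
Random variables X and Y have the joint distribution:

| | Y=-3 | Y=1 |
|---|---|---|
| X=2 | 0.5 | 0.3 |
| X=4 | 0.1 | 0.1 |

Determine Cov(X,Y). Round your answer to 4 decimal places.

E[X] = 2.4,  E[Y] = -1.4
E[XY] = -3.2
Cov(X,Y) = E[XY] − E[X]E[Y] = -3.2 − (2.4)(-1.4) = 0.16

0.1600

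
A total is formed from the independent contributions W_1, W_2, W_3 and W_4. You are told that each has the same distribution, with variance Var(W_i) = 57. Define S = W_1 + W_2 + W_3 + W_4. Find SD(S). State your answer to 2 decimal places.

15.10

By independence, Var(S) = (1)²Var(W_1) + (1)²Var(W_2) + (1)²Var(W_3) + (1)²Var(W_4)
= (1)²·57 + (1)²·57 + (1)²·57 + (1)²·57 = 228
SD(S) = √228 ≈ 15.10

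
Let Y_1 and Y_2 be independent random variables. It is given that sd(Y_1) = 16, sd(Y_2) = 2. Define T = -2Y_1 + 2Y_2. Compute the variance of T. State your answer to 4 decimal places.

1040.0000

Var(Y_1) = 256, Var(Y_2) = 4
By independence, Var(T) = (-2)²Var(Y_1) + (2)²Var(Y_2)
= (-2)²·256 + (2)²·4 = 1040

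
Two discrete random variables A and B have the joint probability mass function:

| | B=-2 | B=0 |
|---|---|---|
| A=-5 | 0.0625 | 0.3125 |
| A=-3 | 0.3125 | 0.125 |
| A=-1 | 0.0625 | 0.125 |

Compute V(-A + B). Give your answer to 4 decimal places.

3.7500

E[A] = -3.375,  E[B] = -0.875,  E[AB] = 2.625
V(A) = 13.5 − (-3.375)² = 2.109375;  V(B) = 1.75 − (-0.875)² = 0.984375
Cov(A,B) = 2.625 − (-3.375)(-0.875) = -0.328125
V(-A + B) = (-1)²·2.109375 + (1)²·0.984375 + 2·(-1)·(1)·-0.328125 = 3.75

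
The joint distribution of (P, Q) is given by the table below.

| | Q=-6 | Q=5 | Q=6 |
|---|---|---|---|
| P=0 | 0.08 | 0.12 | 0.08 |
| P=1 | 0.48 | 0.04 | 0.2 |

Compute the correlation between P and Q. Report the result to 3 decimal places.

-0.326

E[P] = 0.72,  E[Q] = -0.88
E[PQ] = -1.48
Cov(P,Q) = E[PQ] − E[P]E[Q] = -1.48 − (0.72)(-0.88) = -0.8464
Var(P) = 0.2016,  Var(Q) = 33.4656
ρ = -0.8464 / √(0.2016·33.4656) ≈ -0.326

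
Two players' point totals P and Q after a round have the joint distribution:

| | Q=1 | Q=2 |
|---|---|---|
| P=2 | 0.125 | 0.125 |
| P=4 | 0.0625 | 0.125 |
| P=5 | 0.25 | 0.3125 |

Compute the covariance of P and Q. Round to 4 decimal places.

0.0273

E[P] = 4.0625,  E[Q] = 1.5625
E[PQ] = 6.375
Cov(P,Q) = E[PQ] − E[P]E[Q] = 6.375 − (4.0625)(1.5625) = 0.02734375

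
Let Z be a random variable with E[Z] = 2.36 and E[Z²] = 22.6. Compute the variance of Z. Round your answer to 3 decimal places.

Var(Z) = 22.6 − (2.36)² = 17.0304

17.030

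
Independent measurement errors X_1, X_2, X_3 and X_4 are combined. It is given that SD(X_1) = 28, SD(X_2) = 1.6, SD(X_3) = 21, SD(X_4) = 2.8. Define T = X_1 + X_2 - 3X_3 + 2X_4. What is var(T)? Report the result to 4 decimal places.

4786.9200

var(X_1) = 784, var(X_2) = 2.56, var(X_3) = 441, var(X_4) = 7.84
By independence, var(T) = (1)²var(X_1) + (1)²var(X_2) + (-3)²var(X_3) + (2)²var(X_4)
= (1)²·784 + (1)²·2.56 + (-3)²·441 + (2)²·7.84 = 4786.92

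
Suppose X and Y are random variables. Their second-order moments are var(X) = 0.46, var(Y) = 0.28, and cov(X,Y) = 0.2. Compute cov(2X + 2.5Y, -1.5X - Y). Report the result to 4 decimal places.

cov(2X + 2.5Y, -1.5X - Y) = (2)(-1.5)var(X) + (2.5)(-1)var(Y) + [(2)(-1) + (2.5)(-1.5)]cov(X,Y)
= -3·0.46 + -2.5·0.28 + -5.75·0.2 = -3.23

-3.2300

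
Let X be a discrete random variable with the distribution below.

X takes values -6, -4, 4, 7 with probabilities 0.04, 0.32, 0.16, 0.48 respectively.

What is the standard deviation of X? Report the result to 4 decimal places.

5.1468

E[X] = (-6)(0.04) + (-4)(0.32) + (4)(0.16) + (7)(0.48) = 2.48
E[X²] = (-6)²(0.04) + (-4)²(0.32) + (4)²(0.16) + (7)²(0.48) = 32.64
Var(X) = E[X²] − (E[X])² = 32.64 − (2.48)² = 26.4896
σ(X) = √26.4896 ≈ 5.1468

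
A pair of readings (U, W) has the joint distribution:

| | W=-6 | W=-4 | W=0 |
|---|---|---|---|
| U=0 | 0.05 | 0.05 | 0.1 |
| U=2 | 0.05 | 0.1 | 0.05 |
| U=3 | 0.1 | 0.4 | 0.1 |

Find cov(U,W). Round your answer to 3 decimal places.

E[U] = 2.2,  E[W] = -3.4
E[UW] = -8
cov(U,W) = E[UW] − E[U]E[W] = -8 − (2.2)(-3.4) = -0.52

-0.520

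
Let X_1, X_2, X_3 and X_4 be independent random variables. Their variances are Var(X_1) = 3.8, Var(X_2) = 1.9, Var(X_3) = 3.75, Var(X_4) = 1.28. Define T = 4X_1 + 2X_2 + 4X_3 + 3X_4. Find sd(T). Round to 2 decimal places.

11.83

By independence, Var(T) = (4)²Var(X_1) + (2)²Var(X_2) + (4)²Var(X_3) + (3)²Var(X_4)
= (4)²·3.8 + (2)²·1.9 + (4)²·3.75 + (3)²·1.28 = 139.92
sd(T) = √139.92 ≈ 11.83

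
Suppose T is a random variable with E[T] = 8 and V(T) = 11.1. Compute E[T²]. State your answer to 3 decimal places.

75.100

E[T²] = V(T) + (E[T])² = 11.1 + (8)² = 75.1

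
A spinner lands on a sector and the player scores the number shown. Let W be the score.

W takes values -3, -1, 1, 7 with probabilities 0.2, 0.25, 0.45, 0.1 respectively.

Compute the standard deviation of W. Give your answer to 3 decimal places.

E[W] = (-3)(0.2) + (-1)(0.25) + (1)(0.45) + (7)(0.1) = 0.3
E[W²] = (-3)²(0.2) + (-1)²(0.25) + (1)²(0.45) + (7)²(0.1) = 7.4
Var(W) = E[W²] − (E[W])² = 7.4 − (0.3)² = 7.31
SD(W) = √7.31 ≈ 2.704

2.704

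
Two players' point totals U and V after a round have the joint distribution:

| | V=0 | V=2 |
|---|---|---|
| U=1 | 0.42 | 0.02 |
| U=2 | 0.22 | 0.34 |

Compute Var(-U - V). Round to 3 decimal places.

1.722

E[U] = 1.56,  E[V] = 0.72,  E[UV] = 1.4
Var(U) = 2.68 − (1.56)² = 0.2464;  Var(V) = 1.44 − (0.72)² = 0.9216
cov(U,V) = 1.4 − (1.56)(0.72) = 0.2768
Var(-U - V) = (-1)²·0.2464 + (-1)²·0.9216 + 2·(-1)·(-1)·0.2768 = 1.7216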